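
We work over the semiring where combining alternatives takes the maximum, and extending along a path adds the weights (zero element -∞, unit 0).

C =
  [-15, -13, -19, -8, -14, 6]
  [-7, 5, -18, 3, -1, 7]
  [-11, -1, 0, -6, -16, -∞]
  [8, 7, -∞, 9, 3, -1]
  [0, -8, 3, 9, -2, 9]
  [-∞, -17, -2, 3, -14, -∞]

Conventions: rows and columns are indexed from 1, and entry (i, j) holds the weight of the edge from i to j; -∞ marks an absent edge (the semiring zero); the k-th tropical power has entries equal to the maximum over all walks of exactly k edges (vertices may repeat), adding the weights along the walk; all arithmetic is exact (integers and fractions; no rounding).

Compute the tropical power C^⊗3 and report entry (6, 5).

C^⊗2:
  [0, -1, 4, 9, -5, -5]
  [11, 10, 5, 12, 6, 12]
  [2, 4, 0, 3, -2, 6]
  [17, 16, 6, 18, 12, 14]
  [17, 16, 7, 18, 12, 8]
  [11, 10, -2, 12, 6, 2]
C^⊗3:
  [17, 16, 4, 18, 12, 8]
  [20, 19, 10, 21, 15, 17]
  [11, 10, 4, 12, 6, 11]
  [26, 25, 15, 27, 21, 23]
  [26, 25, 15, 27, 21, 23]
  [20, 19, 9, 21, 15, 17]
Key observation: the optimum is the walk 6->4->4->5, with weight 3 + 9 + 3 = 15.
Optimal value attained by: walk 6->4->4->5.
Answer: (C^⊗3)[6][5] = 15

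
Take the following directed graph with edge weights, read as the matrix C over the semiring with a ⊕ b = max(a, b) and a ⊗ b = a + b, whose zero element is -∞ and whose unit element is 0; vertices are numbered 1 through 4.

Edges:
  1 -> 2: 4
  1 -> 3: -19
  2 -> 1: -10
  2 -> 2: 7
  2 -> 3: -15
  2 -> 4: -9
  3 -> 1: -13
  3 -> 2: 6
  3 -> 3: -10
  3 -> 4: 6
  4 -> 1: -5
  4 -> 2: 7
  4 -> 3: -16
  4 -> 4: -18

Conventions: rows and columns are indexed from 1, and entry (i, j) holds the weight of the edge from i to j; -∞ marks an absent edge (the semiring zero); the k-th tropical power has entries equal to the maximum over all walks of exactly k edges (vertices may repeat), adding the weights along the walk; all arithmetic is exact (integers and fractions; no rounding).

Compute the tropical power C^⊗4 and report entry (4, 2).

C^⊗2:
  [-6, 11, -11, -5]
  [-3, 14, -8, -2]
  [1, 13, -9, -3]
  [-3, 14, -8, -2]
C^⊗3:
  [1, 18, -4, 2]
  [4, 21, -1, 5]
  [3, 20, -2, 4]
  [4, 21, -1, 5]
C^⊗4:
  [8, 25, 3, 9]
  [11, 28, 6, 12]
  [10, 27, 5, 11]
  [11, 28, 6, 12]
Key observation: the optimum is the walk 4->2->2->2->2, with weight 7 + 7 + 7 + 7 = 28.
Optimal value attained by: walk 4->2->2->2->2.
Answer: (C^⊗4)[4][2] = 28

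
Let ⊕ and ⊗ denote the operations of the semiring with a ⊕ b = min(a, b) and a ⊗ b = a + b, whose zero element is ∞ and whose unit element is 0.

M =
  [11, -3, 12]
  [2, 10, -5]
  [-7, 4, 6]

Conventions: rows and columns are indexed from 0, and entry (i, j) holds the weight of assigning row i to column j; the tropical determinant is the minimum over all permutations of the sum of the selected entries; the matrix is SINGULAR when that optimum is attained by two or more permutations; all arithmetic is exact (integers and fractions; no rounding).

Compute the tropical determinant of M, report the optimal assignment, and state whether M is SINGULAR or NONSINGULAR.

σ = (0, 1, 2): 11 + 10 + 6 = 27
σ = (0, 2, 1): 11 + (-5) + 4 = 10
σ = (1, 0, 2): (-3) + 2 + 6 = 5
σ = (1, 2, 0): (-3) + (-5) + (-7) = -15
σ = (2, 0, 1): 12 + 2 + 4 = 18
σ = (2, 1, 0): 12 + 10 + (-7) = 15
Optimal value attained by: σ = (1, 2, 0).
Answer: det⊕(M) = -15; verdict: NONSINGULAR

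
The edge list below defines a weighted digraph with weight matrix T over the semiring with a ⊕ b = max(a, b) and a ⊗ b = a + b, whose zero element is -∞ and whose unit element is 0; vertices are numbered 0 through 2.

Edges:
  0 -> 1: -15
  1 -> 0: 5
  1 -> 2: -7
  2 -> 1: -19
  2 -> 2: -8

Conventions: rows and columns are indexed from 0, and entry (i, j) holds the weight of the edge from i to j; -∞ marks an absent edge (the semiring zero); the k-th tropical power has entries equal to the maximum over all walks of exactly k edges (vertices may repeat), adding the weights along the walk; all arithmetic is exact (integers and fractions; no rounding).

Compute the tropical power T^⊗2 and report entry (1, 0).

T^⊗2:
  [-10, -∞, -22]
  [-∞, -10, -15]
  [-14, -27, -16]
Key observation: no walk of exactly 2 edges connects these vertices, so the entry is the semiring zero.
Answer: (T^⊗2)[1][0] = -∞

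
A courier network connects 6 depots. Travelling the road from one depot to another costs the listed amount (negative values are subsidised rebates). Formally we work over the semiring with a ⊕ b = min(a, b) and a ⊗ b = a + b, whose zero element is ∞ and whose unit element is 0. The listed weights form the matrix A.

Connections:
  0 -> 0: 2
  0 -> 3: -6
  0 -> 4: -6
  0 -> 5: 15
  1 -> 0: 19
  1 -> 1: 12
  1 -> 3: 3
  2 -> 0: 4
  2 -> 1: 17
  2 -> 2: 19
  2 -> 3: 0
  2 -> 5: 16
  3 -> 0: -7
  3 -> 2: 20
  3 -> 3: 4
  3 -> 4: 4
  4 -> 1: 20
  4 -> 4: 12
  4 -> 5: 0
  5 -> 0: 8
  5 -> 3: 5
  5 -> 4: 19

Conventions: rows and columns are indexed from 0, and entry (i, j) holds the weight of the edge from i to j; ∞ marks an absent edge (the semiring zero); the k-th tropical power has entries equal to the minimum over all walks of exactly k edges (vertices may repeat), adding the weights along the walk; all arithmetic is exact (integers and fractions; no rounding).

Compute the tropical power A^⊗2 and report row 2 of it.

A^⊗2:
  [-13, 14, 14, -4, -4, -6]
  [-4, 24, 23, 7, 7, 34]
  [-7, 29, 20, -2, -2, 19]
  [-5, 24, 24, -13, -13, 4]
  [8, 32, ∞, 5, 19, 12]
  [-2, 39, 25, 2, 2, 19]
Answer: row 2 of A^⊗2 = [-7, 29, 20, -2, -2, 19]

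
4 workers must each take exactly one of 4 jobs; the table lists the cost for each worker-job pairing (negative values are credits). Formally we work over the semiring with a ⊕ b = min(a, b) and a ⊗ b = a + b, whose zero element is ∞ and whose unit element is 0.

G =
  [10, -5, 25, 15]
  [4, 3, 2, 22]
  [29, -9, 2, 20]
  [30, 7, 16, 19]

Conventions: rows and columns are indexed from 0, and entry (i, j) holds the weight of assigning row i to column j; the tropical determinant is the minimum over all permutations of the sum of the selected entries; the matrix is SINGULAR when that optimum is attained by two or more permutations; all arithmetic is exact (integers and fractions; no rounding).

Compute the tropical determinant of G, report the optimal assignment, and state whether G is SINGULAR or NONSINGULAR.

σ = (0, 1, 2, 3): 10 + 3 + 2 + 19 = 34
σ = (0, 1, 3, 2): 10 + 3 + 20 + 16 = 49
σ = (0, 2, 1, 3): 10 + 2 + (-9) + 19 = 22
σ = (0, 2, 3, 1): 10 + 2 + 20 + 7 = 39
σ = (0, 3, 1, 2): 10 + 22 + (-9) + 16 = 39
σ = (0, 3, 2, 1): 10 + 22 + 2 + 7 = 41
σ = (1, 0, 2, 3): (-5) + 4 + 2 + 19 = 20
σ = (1, 0, 3, 2): (-5) + 4 + 20 + 16 = 35
σ = (1, 2, 0, 3): (-5) + 2 + 29 + 19 = 45
σ = (1, 2, 3, 0): (-5) + 2 + 20 + 30 = 47
σ = (1, 3, 0, 2): (-5) + 22 + 29 + 16 = 62
σ = (1, 3, 2, 0): (-5) + 22 + 2 + 30 = 49
σ = (2, 0, 1, 3): 25 + 4 + (-9) + 19 = 39
σ = (2, 0, 3, 1): 25 + 4 + 20 + 7 = 56
σ = (2, 1, 0, 3): 25 + 3 + 29 + 19 = 76
σ = (2, 1, 3, 0): 25 + 3 + 20 + 30 = 78
σ = (2, 3, 0, 1): 25 + 22 + 29 + 7 = 83
σ = (2, 3, 1, 0): 25 + 22 + (-9) + 30 = 68
σ = (3, 0, 1, 2): 15 + 4 + (-9) + 16 = 26
σ = (3, 0, 2, 1): 15 + 4 + 2 + 7 = 28
σ = (3, 1, 0, 2): 15 + 3 + 29 + 16 = 63
σ = (3, 1, 2, 0): 15 + 3 + 2 + 30 = 50
σ = (3, 2, 0, 1): 15 + 2 + 29 + 7 = 53
σ = (3, 2, 1, 0): 15 + 2 + (-9) + 30 = 38
Optimal value attained by: σ = (1, 0, 2, 3).
Answer: det⊕(G) = 20; verdict: NONSINGULAR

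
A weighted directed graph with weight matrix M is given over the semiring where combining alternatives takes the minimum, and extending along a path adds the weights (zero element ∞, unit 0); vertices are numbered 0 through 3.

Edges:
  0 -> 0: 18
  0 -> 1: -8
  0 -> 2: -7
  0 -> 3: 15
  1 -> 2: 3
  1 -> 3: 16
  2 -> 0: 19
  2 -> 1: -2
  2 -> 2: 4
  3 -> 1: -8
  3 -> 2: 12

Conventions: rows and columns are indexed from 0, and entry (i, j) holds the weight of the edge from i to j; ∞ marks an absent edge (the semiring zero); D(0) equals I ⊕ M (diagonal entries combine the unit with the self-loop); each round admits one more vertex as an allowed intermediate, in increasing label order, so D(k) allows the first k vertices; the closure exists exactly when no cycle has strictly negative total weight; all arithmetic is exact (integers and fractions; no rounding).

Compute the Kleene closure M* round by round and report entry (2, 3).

D(0):
  [0, -8, -7, 15]
  [∞, 0, 3, 16]
  [19, -2, 0, ∞]
  [∞, -8, 12, 0]
D(1):
  [0, -8, -7, 15]
  [∞, 0, 3, 16]
  [19, -2, 0, 34]
  [∞, -8, 12, 0]
D(2):
  [0, -8, -7, 8]
  [∞, 0, 3, 16]
  [19, -2, 0, 14]
  [∞, -8, -5, 0]
D(3):
  [0, -9, -7, 7]
  [22, 0, 3, 16]
  [19, -2, 0, 14]
  [14, -8, -5, 0]
D(4):
  [0, -9, -7, 7]
  [22, 0, 3, 16]
  [19, -2, 0, 14]
  [14, -8, -5, 0]
Answer: M*[2][3] = 14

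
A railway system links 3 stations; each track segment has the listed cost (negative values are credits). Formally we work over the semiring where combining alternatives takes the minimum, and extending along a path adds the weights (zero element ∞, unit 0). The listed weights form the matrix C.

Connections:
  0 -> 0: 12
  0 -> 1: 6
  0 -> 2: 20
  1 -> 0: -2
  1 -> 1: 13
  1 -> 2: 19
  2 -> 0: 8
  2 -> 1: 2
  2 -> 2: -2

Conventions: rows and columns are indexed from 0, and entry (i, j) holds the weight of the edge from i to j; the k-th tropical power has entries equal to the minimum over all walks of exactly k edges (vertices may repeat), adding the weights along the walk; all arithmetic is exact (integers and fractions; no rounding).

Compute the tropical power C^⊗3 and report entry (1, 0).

C^⊗2:
  [4, 18, 18]
  [10, 4, 17]
  [0, 0, -4]
C^⊗3:
  [16, 10, 16]
  [2, 16, 15]
  [-2, -2, -6]
Key observation: the optimum is the walk 1->0->1->0, with weight (-2) + 6 + (-2) = 2.
Optimal value attained by: walk 1->0->1->0.
Answer: (C^⊗3)[1][0] = 2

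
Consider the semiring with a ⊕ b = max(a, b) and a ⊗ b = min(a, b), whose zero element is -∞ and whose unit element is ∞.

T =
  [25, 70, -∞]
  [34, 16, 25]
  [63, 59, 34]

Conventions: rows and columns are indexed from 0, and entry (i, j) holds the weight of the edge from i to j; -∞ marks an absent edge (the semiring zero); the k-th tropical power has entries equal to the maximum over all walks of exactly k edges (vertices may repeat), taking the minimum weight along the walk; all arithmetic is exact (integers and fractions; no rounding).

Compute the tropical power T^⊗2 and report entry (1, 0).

T^⊗2:
  [34, 25, 25]
  [25, 34, 25]
  [34, 63, 34]
Key observation: the optimum is the walk 1->0->0, with weight 34 min 25 = 25.
Optimal value attained by: walk 1->0->0.
Answer: (T^⊗2)[1][0] = 25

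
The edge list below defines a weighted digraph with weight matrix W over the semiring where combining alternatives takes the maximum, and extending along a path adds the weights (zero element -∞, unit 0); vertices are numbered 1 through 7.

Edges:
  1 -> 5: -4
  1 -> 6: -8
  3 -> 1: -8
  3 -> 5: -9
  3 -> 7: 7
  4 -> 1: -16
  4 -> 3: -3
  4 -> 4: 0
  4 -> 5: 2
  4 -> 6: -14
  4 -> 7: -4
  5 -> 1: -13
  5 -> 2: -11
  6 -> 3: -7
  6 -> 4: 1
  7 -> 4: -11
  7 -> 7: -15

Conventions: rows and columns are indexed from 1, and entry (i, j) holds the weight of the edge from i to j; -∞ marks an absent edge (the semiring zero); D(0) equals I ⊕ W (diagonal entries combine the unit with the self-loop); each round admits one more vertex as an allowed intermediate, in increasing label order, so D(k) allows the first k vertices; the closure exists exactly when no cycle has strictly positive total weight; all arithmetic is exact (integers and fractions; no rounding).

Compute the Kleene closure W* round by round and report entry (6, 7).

D(0):
  [0, -∞, -∞, -∞, -4, -8, -∞]
  [-∞, 0, -∞, -∞, -∞, -∞, -∞]
  [-8, -∞, 0, -∞, -9, -∞, 7]
  [-16, -∞, -3, 0, 2, -14, -4]
  [-13, -11, -∞, -∞, 0, -∞, -∞]
  [-∞, -∞, -7, 1, -∞, 0, -∞]
  [-∞, -∞, -∞, -11, -∞, -∞, 0]
D(1):
  [0, -∞, -∞, -∞, -4, -8, -∞]
  [-∞, 0, -∞, -∞, -∞, -∞, -∞]
  [-8, -∞, 0, -∞, -9, -16, 7]
  [-16, -∞, -3, 0, 2, -14, -4]
  [-13, -11, -∞, -∞, 0, -21, -∞]
  [-∞, -∞, -7, 1, -∞, 0, -∞]
  [-∞, -∞, -∞, -11, -∞, -∞, 0]
D(2):
  [0, -∞, -∞, -∞, -4, -8, -∞]
  [-∞, 0, -∞, -∞, -∞, -∞, -∞]
  [-8, -∞, 0, -∞, -9, -16, 7]
  [-16, -∞, -3, 0, 2, -14, -4]
  [-13, -11, -∞, -∞, 0, -21, -∞]
  [-∞, -∞, -7, 1, -∞, 0, -∞]
  [-∞, -∞, -∞, -11, -∞, -∞, 0]
D(3):
  [0, -∞, -∞, -∞, -4, -8, -∞]
  [-∞, 0, -∞, -∞, -∞, -∞, -∞]
  [-8, -∞, 0, -∞, -9, -16, 7]
  [-11, -∞, -3, 0, 2, -14, 4]
  [-13, -11, -∞, -∞, 0, -21, -∞]
  [-15, -∞, -7, 1, -16, 0, 0]
  [-∞, -∞, -∞, -11, -∞, -∞, 0]
D(4):
  [0, -∞, -∞, -∞, -4, -8, -∞]
  [-∞, 0, -∞, -∞, -∞, -∞, -∞]
  [-8, -∞, 0, -∞, -9, -16, 7]
  [-11, -∞, -3, 0, 2, -14, 4]
  [-13, -11, -∞, -∞, 0, -21, -∞]
  [-10, -∞, -2, 1, 3, 0, 5]
  [-22, -∞, -14, -11, -9, -25, 0]
D(5):
  [0, -15, -∞, -∞, -4, -8, -∞]
  [-∞, 0, -∞, -∞, -∞, -∞, -∞]
  [-8, -20, 0, -∞, -9, -16, 7]
  [-11, -9, -3, 0, 2, -14, 4]
  [-13, -11, -∞, -∞, 0, -21, -∞]
  [-10, -8, -2, 1, 3, 0, 5]
  [-22, -20, -14, -11, -9, -25, 0]
D(6):
  [0, -15, -10, -7, -4, -8, -3]
  [-∞, 0, -∞, -∞, -∞, -∞, -∞]
  [-8, -20, 0, -15, -9, -16, 7]
  [-11, -9, -3, 0, 2, -14, 4]
  [-13, -11, -23, -20, 0, -21, -16]
  [-10, -8, -2, 1, 3, 0, 5]
  [-22, -20, -14, -11, -9, -25, 0]
D(7):
  [0, -15, -10, -7, -4, -8, -3]
  [-∞, 0, -∞, -∞, -∞, -∞, -∞]
  [-8, -13, 0, -4, -2, -16, 7]
  [-11, -9, -3, 0, 2, -14, 4]
  [-13, -11, -23, -20, 0, -21, -16]
  [-10, -8, -2, 1, 3, 0, 5]
  [-22, -20, -14, -11, -9, -25, 0]
Answer: W*[6][7] = 5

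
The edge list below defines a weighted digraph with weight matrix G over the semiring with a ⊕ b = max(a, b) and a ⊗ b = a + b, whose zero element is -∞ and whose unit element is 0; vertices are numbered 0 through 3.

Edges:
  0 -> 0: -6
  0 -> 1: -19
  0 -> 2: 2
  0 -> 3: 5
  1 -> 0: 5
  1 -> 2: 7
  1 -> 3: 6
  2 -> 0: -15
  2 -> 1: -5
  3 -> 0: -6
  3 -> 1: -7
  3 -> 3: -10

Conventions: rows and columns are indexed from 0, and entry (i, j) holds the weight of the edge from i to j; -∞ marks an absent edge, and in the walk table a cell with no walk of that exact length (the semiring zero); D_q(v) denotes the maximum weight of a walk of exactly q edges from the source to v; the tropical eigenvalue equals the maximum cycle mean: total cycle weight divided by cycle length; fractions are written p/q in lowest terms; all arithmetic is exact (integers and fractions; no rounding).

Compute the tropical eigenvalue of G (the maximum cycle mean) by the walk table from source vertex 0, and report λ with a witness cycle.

q=0: [0, -∞, -∞, -∞]
q=1: [-6, -19, 2, 5]
q=2: [-1, -2, -4, -1]
q=3: [3, -8, 5, 4]
q=4: [-2, 0, 5, 8]
Optimal cycle mean attained by: cycle 0->3->1->0, total 5 + (-7) + 5, length 3.
Answer: λ = 1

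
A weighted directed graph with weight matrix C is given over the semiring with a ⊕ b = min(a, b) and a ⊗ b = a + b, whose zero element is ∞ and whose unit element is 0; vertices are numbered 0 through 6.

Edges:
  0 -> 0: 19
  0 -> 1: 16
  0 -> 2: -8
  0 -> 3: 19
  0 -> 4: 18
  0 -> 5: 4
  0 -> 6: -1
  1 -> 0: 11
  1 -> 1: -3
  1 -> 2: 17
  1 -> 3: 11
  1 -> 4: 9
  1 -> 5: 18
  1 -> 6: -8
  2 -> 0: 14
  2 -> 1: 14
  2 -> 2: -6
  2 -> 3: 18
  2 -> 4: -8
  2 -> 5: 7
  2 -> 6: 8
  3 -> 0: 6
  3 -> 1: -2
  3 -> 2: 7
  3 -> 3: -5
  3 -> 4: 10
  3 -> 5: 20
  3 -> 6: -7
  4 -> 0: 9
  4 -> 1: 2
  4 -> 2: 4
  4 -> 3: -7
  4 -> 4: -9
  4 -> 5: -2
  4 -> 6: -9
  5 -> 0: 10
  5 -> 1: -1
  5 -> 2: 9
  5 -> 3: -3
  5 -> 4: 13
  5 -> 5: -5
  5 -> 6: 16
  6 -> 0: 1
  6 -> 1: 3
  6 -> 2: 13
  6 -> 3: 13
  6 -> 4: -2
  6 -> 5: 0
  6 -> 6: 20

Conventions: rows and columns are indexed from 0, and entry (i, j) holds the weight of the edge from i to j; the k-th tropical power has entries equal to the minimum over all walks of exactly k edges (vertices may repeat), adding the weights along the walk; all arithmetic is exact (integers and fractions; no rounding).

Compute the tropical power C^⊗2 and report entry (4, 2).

C^⊗2:
  [0, 2, -14, 1, -16, -1, 0]
  [-7, -6, 3, 2, -10, -8, -11]
  [1, -6, -12, -15, -17, -10, -17]
  [-6, -7, -2, -10, -9, -7, -12]
  [-8, -9, -5, -16, -18, -11, -18]
  [3, -6, 2, -8, 1, -10, -10]
  [7, -1, -7, -9, -11, -5, -11]
Key observation: the optimum is the walk 4->4->2, with weight (-9) + 4 = -5.
Optimal value attained by: walk 4->4->2.
Answer: (C^⊗2)[4][2] = -5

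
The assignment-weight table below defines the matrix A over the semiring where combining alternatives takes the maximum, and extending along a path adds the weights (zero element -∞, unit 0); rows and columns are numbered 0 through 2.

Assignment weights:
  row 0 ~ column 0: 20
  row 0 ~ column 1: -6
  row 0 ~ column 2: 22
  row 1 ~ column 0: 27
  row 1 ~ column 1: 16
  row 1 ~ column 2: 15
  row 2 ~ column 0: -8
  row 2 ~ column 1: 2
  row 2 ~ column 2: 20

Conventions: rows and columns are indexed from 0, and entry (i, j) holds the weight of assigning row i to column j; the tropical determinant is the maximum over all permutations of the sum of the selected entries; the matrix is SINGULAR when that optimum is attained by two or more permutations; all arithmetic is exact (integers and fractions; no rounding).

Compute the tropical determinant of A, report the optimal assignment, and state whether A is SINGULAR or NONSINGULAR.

σ = (0, 1, 2): 20 + 16 + 20 = 56
σ = (0, 2, 1): 20 + 15 + 2 = 37
σ = (1, 0, 2): (-6) + 27 + 20 = 41
σ = (1, 2, 0): (-6) + 15 + (-8) = 1
σ = (2, 0, 1): 22 + 27 + 2 = 51
σ = (2, 1, 0): 22 + 16 + (-8) = 30
Optimal value attained by: σ = (0, 1, 2).
Answer: det⊕(A) = 56; verdict: NONSINGULAR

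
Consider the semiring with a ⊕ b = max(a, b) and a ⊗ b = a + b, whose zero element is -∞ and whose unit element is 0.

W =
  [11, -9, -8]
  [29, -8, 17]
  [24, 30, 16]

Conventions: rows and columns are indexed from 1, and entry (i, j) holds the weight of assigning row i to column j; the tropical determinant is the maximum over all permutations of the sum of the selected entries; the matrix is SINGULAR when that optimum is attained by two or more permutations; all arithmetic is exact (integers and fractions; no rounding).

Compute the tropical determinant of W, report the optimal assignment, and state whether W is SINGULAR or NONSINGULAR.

σ = (1, 2, 3): 11 + (-8) + 16 = 19
σ = (1, 3, 2): 11 + 17 + 30 = 58
σ = (2, 1, 3): (-9) + 29 + 16 = 36
σ = (2, 3, 1): (-9) + 17 + 24 = 32
σ = (3, 1, 2): (-8) + 29 + 30 = 51
σ = (3, 2, 1): (-8) + (-8) + 24 = 8
Optimal value attained by: σ = (1, 3, 2).
Answer: det⊕(W) = 58; verdict: NONSINGULAR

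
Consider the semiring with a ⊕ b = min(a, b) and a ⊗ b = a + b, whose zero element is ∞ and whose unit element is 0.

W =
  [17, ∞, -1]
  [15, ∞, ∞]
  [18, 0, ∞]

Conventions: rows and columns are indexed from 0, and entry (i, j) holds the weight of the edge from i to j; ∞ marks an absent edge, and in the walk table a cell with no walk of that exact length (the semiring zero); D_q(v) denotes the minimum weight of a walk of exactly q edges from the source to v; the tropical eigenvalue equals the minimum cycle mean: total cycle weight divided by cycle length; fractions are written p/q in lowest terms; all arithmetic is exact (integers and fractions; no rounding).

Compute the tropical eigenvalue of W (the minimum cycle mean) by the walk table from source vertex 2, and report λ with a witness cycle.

q=0: [∞, ∞, 0]
q=1: [18, 0, ∞]
q=2: [15, ∞, 17]
q=3: [32, 17, 14]
Optimal cycle mean attained by: cycle 0->2->1->0, total (-1) + 0 + 15, length 3.
Answer: λ = 14/3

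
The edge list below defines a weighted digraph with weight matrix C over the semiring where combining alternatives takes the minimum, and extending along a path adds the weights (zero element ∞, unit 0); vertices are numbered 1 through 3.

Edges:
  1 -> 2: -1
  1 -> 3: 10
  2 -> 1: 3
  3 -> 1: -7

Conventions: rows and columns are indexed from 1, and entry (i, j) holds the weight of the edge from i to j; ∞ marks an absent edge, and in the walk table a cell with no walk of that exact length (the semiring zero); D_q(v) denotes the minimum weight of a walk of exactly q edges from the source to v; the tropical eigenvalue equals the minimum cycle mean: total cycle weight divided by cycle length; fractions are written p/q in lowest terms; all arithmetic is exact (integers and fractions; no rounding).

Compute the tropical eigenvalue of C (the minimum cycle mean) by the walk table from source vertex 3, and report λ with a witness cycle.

q=0: [∞, ∞, 0]
q=1: [-7, ∞, ∞]
q=2: [∞, -8, 3]
q=3: [-5, ∞, ∞]
Optimal cycle mean attained by: cycle 1->2->1, total (-1) + 3, length 2.
Answer: λ = 1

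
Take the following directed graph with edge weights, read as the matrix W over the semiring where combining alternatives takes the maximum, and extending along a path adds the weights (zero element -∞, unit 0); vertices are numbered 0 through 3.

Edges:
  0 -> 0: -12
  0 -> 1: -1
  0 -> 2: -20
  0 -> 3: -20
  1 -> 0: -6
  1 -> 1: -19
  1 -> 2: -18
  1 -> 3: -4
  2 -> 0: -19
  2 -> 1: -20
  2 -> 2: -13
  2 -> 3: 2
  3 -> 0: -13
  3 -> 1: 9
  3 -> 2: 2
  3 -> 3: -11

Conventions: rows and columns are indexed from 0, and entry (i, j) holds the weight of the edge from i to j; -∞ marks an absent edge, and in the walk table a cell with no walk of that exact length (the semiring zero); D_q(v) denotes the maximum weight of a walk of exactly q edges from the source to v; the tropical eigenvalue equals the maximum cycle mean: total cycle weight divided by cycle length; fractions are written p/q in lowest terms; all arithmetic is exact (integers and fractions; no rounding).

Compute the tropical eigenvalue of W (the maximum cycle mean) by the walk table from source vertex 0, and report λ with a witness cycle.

q=0: [0, -∞, -∞, -∞]
q=1: [-12, -1, -20, -20]
q=2: [-7, -11, -18, -5]
q=3: [-17, 4, -3, -15]
q=4: [-2, -6, -13, 0]
Optimal cycle mean attained by: cycle 1->3->1, total (-4) + 9, length 2.
Answer: λ = 5/2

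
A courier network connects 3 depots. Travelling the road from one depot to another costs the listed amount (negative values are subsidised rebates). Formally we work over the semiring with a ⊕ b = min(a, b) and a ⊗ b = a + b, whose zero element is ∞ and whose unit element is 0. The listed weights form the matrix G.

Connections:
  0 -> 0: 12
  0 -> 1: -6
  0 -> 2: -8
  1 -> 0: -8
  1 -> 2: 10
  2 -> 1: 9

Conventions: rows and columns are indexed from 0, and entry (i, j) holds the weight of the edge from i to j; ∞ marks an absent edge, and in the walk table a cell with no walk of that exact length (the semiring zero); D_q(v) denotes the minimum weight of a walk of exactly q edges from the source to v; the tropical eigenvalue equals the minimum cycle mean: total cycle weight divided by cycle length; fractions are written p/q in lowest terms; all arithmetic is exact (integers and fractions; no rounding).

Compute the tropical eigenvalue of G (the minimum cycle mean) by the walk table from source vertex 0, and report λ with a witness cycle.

q=0: [0, ∞, ∞]
q=1: [12, -6, -8]
q=2: [-14, 1, 4]
q=3: [-7, -20, -22]
Optimal cycle mean attained by: cycle 0->1->0, total (-6) + (-8), length 2.
Answer: λ = -7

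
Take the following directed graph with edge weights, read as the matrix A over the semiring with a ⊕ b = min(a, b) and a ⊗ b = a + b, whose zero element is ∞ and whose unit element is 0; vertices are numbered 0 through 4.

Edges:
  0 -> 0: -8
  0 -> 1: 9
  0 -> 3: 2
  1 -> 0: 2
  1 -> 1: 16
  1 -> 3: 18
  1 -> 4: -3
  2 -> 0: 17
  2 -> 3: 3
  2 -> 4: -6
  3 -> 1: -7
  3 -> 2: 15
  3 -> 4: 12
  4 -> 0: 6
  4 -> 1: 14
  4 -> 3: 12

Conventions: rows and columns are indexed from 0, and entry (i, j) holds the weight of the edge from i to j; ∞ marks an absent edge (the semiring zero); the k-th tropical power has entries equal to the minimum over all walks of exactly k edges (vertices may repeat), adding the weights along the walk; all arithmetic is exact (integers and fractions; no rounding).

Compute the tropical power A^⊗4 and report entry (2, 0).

A^⊗2:
  [-16, -5, 17, -6, 6]
  [-6, 11, 33, 4, 13]
  [0, -4, 18, 6, 15]
  [-5, 9, ∞, 11, -10]
  [-2, 5, 27, 8, 11]
A^⊗3:
  [-24, -13, 9, -14, -8]
  [-14, -3, 19, -4, 8]
  [-8, -1, 21, 2, -7]
  [-13, 4, 26, -3, 6]
  [-10, 1, 23, 0, 2]
A^⊗4:
  [-32, -21, 1, -22, -16]
  [-22, -11, 11, -12, -6]
  [-16, -5, 17, -6, -4]
  [-21, -10, 12, -11, 1]
  [-18, -7, 15, -8, -2]
Key observation: the optimum is the walk 2->4->0->0->0, with weight (-6) + 6 + (-8) + (-8) = -16.
Optimal value attained by: walk 2->4->0->0->0.
Answer: (A^⊗4)[2][0] = -16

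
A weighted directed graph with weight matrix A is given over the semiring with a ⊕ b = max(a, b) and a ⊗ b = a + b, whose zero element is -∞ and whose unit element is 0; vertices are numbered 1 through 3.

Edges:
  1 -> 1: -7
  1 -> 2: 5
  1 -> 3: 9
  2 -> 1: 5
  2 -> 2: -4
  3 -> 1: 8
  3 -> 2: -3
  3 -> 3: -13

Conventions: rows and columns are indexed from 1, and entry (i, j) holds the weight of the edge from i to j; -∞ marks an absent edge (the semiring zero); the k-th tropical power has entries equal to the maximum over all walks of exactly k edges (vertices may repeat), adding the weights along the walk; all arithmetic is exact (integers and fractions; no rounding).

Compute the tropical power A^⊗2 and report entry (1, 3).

A^⊗2:
  [17, 6, 2]
  [1, 10, 14]
  [2, 13, 17]
Key observation: the optimum is the walk 1->1->3, with weight (-7) + 9 = 2.
Optimal value attained by: walk 1->1->3.
Answer: (A^⊗2)[1][3] = 2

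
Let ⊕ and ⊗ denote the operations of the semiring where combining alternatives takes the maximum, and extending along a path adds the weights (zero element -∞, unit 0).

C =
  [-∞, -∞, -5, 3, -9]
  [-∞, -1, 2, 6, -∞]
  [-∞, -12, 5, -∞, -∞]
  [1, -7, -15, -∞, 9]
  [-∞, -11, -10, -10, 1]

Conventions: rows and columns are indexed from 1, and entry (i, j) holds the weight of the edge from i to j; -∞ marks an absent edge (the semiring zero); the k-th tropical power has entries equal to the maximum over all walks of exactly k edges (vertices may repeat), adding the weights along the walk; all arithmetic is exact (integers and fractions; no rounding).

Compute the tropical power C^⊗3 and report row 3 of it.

C^⊗2:
  [4, -4, 0, -19, 12]
  [7, -1, 7, 5, 15]
  [-∞, -7, 10, -6, -∞]
  [-∞, -2, -1, 4, 10]
  [-9, -10, -5, -5, 2]
C^⊗3:
  [-18, 1, 5, 7, 13]
  [6, 4, 12, 10, 16]
  [-5, -2, 15, -1, 3]
  [5, -1, 4, 4, 13]
  [-4, -9, 0, -4, 4]
Answer: row 3 of C^⊗3 = [-5, -2, 15, -1, 3]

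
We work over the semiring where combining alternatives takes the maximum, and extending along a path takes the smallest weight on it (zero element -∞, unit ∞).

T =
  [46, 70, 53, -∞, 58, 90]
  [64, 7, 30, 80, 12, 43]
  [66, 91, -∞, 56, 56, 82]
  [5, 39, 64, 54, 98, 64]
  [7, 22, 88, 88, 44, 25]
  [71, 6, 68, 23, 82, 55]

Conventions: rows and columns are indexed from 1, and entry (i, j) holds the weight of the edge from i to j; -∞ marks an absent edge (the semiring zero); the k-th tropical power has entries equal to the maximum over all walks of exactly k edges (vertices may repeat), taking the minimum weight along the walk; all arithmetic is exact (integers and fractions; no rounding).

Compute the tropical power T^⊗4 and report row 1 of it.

T^⊗2:
  [71, 53, 68, 70, 82, 55]
  [46, 64, 64, 54, 80, 64]
  [71, 66, 68, 80, 82, 66]
  [64, 64, 88, 88, 64, 64]
  [66, 88, 64, 56, 88, 82]
  [66, 70, 82, 82, 58, 71]
T^⊗3:
  [66, 70, 82, 82, 70, 71]
  [64, 64, 80, 80, 64, 64]
  [66, 70, 82, 82, 80, 71]
  [66, 88, 64, 64, 88, 82]
  [71, 66, 88, 88, 82, 66]
  [71, 82, 68, 70, 82, 82]
T^⊗4:
  [71, 82, 70, 70, 82, 82]
  [66, 80, 64, 64, 80, 80]
  [71, 82, 80, 80, 82, 82]
  [71, 66, 88, 88, 82, 66]
  [66, 88, 82, 82, 88, 82]
  [71, 70, 82, 82, 82, 71]
Answer: row 1 of T^⊗4 = [71, 82, 70, 70, 82, 82]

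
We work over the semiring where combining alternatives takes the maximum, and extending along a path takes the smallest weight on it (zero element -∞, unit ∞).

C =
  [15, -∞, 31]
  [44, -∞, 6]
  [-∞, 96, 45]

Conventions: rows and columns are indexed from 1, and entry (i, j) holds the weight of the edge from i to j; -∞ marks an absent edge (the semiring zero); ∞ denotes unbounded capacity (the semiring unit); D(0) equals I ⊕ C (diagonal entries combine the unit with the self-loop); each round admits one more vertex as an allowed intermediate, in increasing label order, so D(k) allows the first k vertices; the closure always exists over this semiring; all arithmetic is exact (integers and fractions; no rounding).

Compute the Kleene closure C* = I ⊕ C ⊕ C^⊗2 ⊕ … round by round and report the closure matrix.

D(0):
  [∞, -∞, 31]
  [44, ∞, 6]
  [-∞, 96, ∞]
D(1):
  [∞, -∞, 31]
  [44, ∞, 31]
  [-∞, 96, ∞]
D(2):
  [∞, -∞, 31]
  [44, ∞, 31]
  [44, 96, ∞]
D(3):
  [∞, 31, 31]
  [44, ∞, 31]
  [44, 96, ∞]
Answer: C* = [[∞, 31, 31], [44, ∞, 31], [44, 96, ∞]]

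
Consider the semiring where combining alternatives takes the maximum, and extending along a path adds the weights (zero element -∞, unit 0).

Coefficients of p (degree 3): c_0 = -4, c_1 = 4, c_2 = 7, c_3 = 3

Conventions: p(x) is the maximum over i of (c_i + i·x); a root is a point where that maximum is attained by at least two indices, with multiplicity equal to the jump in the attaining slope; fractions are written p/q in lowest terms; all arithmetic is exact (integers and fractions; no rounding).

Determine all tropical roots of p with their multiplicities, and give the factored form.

hull edge (i=0, c=-4) to (i=1, c=4): slope 8, span 1
hull edge (i=1, c=4) to (i=2, c=7): slope 3, span 1
hull edge (i=2, c=7) to (i=3, c=3): slope -4, span 1
Factored form: p(x) = 3 ⊗ (x ⊕ (-8)) ⊗ (x ⊕ (-3)) ⊗ (x ⊕ 4)
Answer: roots = -8 (mult 1), -3 (mult 1), 4 (mult 1)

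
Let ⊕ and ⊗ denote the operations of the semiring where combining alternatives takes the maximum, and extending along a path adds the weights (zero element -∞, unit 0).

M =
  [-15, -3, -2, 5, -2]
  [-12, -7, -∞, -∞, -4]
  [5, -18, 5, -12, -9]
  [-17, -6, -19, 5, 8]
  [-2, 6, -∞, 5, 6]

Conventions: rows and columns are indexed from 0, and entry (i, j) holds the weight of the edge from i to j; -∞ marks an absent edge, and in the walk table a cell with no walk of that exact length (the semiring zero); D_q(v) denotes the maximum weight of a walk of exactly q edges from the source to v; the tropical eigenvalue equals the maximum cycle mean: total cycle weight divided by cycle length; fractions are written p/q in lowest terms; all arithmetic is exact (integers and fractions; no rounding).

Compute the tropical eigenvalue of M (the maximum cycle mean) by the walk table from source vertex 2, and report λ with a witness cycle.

q=0: [-∞, -∞, 0, -∞, -∞]
q=1: [5, -18, 5, -12, -9]
q=2: [10, 2, 10, 10, 3]
q=3: [15, 9, 15, 15, 18]
q=4: [20, 24, 20, 23, 24]
q=5: [25, 30, 25, 29, 31]
Optimal cycle mean attained by: cycle 3->4->3, total 8 + 5, length 2.
Answer: λ = 13/2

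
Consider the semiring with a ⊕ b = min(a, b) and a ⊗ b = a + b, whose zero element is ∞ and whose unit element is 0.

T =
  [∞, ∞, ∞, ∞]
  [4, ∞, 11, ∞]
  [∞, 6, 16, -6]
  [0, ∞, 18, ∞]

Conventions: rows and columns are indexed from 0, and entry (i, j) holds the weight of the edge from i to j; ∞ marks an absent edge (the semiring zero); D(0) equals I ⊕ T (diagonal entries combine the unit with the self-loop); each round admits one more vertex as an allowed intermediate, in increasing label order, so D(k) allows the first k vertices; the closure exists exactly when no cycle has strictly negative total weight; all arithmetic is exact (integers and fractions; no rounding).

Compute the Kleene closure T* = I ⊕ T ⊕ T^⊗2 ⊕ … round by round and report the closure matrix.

D(0):
  [0, ∞, ∞, ∞]
  [4, 0, 11, ∞]
  [∞, 6, 0, -6]
  [0, ∞, 18, 0]
D(1):
  [0, ∞, ∞, ∞]
  [4, 0, 11, ∞]
  [∞, 6, 0, -6]
  [0, ∞, 18, 0]
D(2):
  [0, ∞, ∞, ∞]
  [4, 0, 11, ∞]
  [10, 6, 0, -6]
  [0, ∞, 18, 0]
D(3):
  [0, ∞, ∞, ∞]
  [4, 0, 11, 5]
  [10, 6, 0, -6]
  [0, 24, 18, 0]
D(4):
  [0, ∞, ∞, ∞]
  [4, 0, 11, 5]
  [-6, 6, 0, -6]
  [0, 24, 18, 0]
Answer: T* = [[0, ∞, ∞, ∞], [4, 0, 11, 5], [-6, 6, 0, -6], [0, 24, 18, 0]]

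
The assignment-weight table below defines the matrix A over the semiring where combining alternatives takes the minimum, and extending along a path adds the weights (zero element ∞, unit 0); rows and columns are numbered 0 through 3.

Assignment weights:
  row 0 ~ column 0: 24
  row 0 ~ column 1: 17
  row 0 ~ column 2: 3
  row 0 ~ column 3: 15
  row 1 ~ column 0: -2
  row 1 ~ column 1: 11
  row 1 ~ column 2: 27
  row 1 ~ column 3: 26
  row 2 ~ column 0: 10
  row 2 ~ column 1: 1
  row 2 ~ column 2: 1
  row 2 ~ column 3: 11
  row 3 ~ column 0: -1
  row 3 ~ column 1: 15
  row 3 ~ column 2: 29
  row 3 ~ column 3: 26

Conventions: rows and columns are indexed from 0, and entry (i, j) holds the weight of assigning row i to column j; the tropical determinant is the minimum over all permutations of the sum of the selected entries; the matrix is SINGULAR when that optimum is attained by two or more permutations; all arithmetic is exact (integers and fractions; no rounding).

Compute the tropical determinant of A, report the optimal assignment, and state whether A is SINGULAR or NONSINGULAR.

σ = (0, 1, 2, 3): 24 + 11 + 1 + 26 = 62
σ = (0, 1, 3, 2): 24 + 11 + 11 + 29 = 75
σ = (0, 2, 1, 3): 24 + 27 + 1 + 26 = 78
σ = (0, 2, 3, 1): 24 + 27 + 11 + 15 = 77
σ = (0, 3, 1, 2): 24 + 26 + 1 + 29 = 80
σ = (0, 3, 2, 1): 24 + 26 + 1 + 15 = 66
σ = (1, 0, 2, 3): 17 + (-2) + 1 + 26 = 42
σ = (1, 0, 3, 2): 17 + (-2) + 11 + 29 = 55
σ = (1, 2, 0, 3): 17 + 27 + 10 + 26 = 80
σ = (1, 2, 3, 0): 17 + 27 + 11 + (-1) = 54
σ = (1, 3, 0, 2): 17 + 26 + 10 + 29 = 82
σ = (1, 3, 2, 0): 17 + 26 + 1 + (-1) = 43
σ = (2, 0, 1, 3): 3 + (-2) + 1 + 26 = 28
σ = (2, 0, 3, 1): 3 + (-2) + 11 + 15 = 27
σ = (2, 1, 0, 3): 3 + 11 + 10 + 26 = 50
σ = (2, 1, 3, 0): 3 + 11 + 11 + (-1) = 24
σ = (2, 3, 0, 1): 3 + 26 + 10 + 15 = 54
σ = (2, 3, 1, 0): 3 + 26 + 1 + (-1) = 29
σ = (3, 0, 1, 2): 15 + (-2) + 1 + 29 = 43
σ = (3, 0, 2, 1): 15 + (-2) + 1 + 15 = 29
σ = (3, 1, 0, 2): 15 + 11 + 10 + 29 = 65
σ = (3, 1, 2, 0): 15 + 11 + 1 + (-1) = 26
σ = (3, 2, 0, 1): 15 + 27 + 10 + 15 = 67
σ = (3, 2, 1, 0): 15 + 27 + 1 + (-1) = 42
Optimal value attained by: σ = (2, 1, 3, 0).
Answer: det⊕(A) = 24; verdict: NONSINGULAR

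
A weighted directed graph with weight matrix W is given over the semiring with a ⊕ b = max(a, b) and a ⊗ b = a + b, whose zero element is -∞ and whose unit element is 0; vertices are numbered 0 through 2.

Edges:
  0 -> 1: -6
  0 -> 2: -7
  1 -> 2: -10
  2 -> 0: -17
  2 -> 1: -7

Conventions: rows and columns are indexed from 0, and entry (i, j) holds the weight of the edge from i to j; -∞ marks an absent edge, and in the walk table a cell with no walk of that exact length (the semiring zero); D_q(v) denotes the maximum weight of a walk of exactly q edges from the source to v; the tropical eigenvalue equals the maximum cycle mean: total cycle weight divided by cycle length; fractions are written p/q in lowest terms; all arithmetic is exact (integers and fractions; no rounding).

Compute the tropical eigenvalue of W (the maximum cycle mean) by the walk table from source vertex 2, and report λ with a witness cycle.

q=0: [-∞, -∞, 0]
q=1: [-17, -7, -∞]
q=2: [-∞, -23, -17]
q=3: [-34, -24, -33]
Optimal cycle mean attained by: cycle 1->2->1, total (-10) + (-7), length 2.
Answer: λ = -17/2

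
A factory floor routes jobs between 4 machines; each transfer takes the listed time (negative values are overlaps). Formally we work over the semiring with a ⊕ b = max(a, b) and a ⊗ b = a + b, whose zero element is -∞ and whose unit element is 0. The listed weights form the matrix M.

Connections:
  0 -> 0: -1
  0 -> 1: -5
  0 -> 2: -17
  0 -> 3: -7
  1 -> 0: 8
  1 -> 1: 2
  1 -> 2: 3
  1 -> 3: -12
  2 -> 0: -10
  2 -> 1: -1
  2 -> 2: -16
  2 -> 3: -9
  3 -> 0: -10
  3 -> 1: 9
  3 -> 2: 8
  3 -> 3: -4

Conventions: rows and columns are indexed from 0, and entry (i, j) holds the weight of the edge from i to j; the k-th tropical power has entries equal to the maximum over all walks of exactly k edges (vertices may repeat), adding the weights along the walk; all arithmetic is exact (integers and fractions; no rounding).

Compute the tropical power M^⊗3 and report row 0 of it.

M^⊗2:
  [3, 2, 1, -8]
  [10, 4, 5, 1]
  [7, 1, 2, -13]
  [17, 11, 12, -1]
M^⊗3:
  [10, 4, 5, -4]
  [12, 10, 9, 3]
  [9, 3, 4, 0]
  [19, 13, 14, 10]
Answer: row 0 of M^⊗3 = [10, 4, 5, -4]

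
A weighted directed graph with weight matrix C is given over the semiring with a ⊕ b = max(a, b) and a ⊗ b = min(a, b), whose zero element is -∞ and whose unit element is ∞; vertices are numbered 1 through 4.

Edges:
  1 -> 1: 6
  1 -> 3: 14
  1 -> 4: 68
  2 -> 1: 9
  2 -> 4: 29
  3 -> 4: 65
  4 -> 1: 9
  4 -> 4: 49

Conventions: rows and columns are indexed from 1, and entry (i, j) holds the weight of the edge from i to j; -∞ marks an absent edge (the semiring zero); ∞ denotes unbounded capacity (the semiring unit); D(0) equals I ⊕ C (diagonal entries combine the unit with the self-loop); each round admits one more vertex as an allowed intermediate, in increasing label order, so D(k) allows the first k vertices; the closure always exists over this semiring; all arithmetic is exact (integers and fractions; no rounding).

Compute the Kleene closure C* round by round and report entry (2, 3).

D(0):
  [∞, -∞, 14, 68]
  [9, ∞, -∞, 29]
  [-∞, -∞, ∞, 65]
  [9, -∞, -∞, ∞]
D(1):
  [∞, -∞, 14, 68]
  [9, ∞, 9, 29]
  [-∞, -∞, ∞, 65]
  [9, -∞, 9, ∞]
D(2):
  [∞, -∞, 14, 68]
  [9, ∞, 9, 29]
  [-∞, -∞, ∞, 65]
  [9, -∞, 9, ∞]
D(3):
  [∞, -∞, 14, 68]
  [9, ∞, 9, 29]
  [-∞, -∞, ∞, 65]
  [9, -∞, 9, ∞]
D(4):
  [∞, -∞, 14, 68]
  [9, ∞, 9, 29]
  [9, -∞, ∞, 65]
  [9, -∞, 9, ∞]
Answer: C*[2][3] = 9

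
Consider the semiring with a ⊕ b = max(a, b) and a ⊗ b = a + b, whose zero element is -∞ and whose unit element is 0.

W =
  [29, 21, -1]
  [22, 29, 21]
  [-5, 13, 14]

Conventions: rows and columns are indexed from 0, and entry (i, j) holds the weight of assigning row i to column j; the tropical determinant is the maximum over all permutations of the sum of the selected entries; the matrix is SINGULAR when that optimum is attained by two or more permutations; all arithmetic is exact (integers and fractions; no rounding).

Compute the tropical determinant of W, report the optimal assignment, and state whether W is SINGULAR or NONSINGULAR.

σ = (0, 1, 2): 29 + 29 + 14 = 72
σ = (0, 2, 1): 29 + 21 + 13 = 63
σ = (1, 0, 2): 21 + 22 + 14 = 57
σ = (1, 2, 0): 21 + 21 + (-5) = 37
σ = (2, 0, 1): (-1) + 22 + 13 = 34
σ = (2, 1, 0): (-1) + 29 + (-5) = 23
Optimal value attained by: σ = (0, 1, 2).
Answer: det⊕(W) = 72; verdict: NONSINGULAR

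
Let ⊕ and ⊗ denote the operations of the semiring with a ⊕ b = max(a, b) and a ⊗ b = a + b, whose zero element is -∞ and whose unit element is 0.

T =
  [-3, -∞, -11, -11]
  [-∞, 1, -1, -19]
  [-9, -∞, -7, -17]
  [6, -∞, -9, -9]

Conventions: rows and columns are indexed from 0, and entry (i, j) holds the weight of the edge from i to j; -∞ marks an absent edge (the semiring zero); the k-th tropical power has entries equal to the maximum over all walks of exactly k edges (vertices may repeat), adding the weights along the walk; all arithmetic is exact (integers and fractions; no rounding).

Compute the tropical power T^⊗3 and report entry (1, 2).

T^⊗2:
  [-5, -∞, -14, -14]
  [-10, 2, 0, -18]
  [-11, -∞, -14, -20]
  [3, -∞, -5, -5]
T^⊗3:
  [-8, -∞, -16, -16]
  [-9, 3, 1, -17]
  [-14, -∞, -21, -22]
  [1, -∞, -8, -8]
Key observation: the optimum is the walk 1->1->1->2, with weight 1 + 1 + (-1) = 1.
Optimal value attained by: walk 1->1->1->2.
Answer: (T^⊗3)[1][2] = 1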